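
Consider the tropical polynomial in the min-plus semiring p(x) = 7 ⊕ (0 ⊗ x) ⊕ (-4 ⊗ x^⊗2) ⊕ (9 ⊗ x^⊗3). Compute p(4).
p(4) = 4

A tropical monomial a ⊗ x^⊗i evaluates to a + i · x. Evaluating each term at x = 4:
  Term 0 contributes 7 + 0 · 4 = 7
  Term 1 contributes 0 + 1 · 4 = 4
  Term 2 contributes -4 + 2 · 4 = 4
  Term 3 contributes 9 + 3 · 4 = 21
p(4) = ⊕ of these = min[7, 4, 4, 21] = 4.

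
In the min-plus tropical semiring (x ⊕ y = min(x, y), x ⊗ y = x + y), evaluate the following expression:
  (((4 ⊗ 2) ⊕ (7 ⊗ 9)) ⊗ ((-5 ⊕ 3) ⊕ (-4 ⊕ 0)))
(((4 ⊗ 2) ⊕ (7 ⊗ 9)) ⊗ ((-5 ⊕ 3) ⊕ (-4 ⊕ 0))) = 1

Expand innermost to outermost. Recall ⊕ takes the minimum of its arguments and ⊗ takes their sum. Working out the expression (((4 ⊗ 2) ⊕ (7 ⊗ 9)) ⊗ ((-5 ⊕ 3) ⊕ (-4 ⊕ 0))) gives 1.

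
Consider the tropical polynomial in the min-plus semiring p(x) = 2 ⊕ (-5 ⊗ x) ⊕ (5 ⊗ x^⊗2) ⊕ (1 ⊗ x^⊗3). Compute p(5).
p(5) = 0

A tropical monomial a ⊗ x^⊗i evaluates to a + i · x. Evaluating each term at x = 5:
  Term 0 contributes 2 + 0 · 5 = 2
  Term 1 contributes -5 + 1 · 5 = 0
  Term 2 contributes 5 + 2 · 5 = 15
  Term 3 contributes 1 + 3 · 5 = 16
p(5) = ⊕ of these = min[2, 0, 15, 16] = 0.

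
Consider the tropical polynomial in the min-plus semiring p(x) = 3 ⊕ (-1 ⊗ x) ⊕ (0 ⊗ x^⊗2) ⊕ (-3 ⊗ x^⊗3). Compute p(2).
p(2) = 1

A tropical monomial a ⊗ x^⊗i evaluates to a + i · x. Evaluating each term at x = 2:
  Term 0 contributes 3 + 0 · 2 = 3
  Term 1 contributes -1 + 1 · 2 = 1
  Term 2 contributes 0 + 2 · 2 = 4
  Term 3 contributes -3 + 3 · 2 = 3
p(2) = ⊕ of these = min[3, 1, 4, 3] = 1.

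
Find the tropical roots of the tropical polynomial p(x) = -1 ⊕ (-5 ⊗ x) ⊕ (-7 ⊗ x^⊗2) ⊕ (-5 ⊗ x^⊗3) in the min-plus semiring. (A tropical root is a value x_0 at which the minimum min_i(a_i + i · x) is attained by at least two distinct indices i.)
Roots: {-2, 2, 4}

Each tropical root is a break point of the lower envelope of the lines y = a_i + i · x (there are 4 lines, with slopes 0, 1, ..., 3). Only the lines that attain the minimum somewhere contribute to roots; other lines are dominated. Here the surviving (envelope) indices are i = 3, i = 2, i = 1, i = 0.
Intersections between consecutive envelope lines give the roots: for adjacent envelope indices i < j the intersection is x = (a_i − a_j) / (j − i). Reading off the sorted break points: {-2, 2, 4}.
Verification: at each break x_0, at least two indices attain the minimum of min_i(a_i + i · x_0).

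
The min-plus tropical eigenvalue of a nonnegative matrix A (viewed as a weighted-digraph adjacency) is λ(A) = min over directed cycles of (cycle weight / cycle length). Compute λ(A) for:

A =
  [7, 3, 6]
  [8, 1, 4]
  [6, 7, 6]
λ(A) = 1

Enumerate directed cycles and compute their means (weight / length). Sample:
  cycle 0 → 0: weight = 7, length = 1, mean = 7/1 ≈ 7.000
  cycle 1 → 1: weight = 1, length = 1, mean = 1/1 ≈ 1.000
  cycle 2 → 2: weight = 6, length = 1, mean = 6/1 ≈ 6.000
  cycle 0 → 1 → 0: weight = 11, length = 2, mean = 11/2 ≈ 5.500
  cycle 0 → 2 → 0: weight = 12, length = 2, mean = 12/2 ≈ 6.000
  cycle 1 → 0 → 1: weight = 11, length = 2, mean = 11/2 ≈ 5.500
Minimum mean = 1.000, attained e.g. along the cycle 1 → 1 with weight 1 and length 1. So λ(A) = 1/1 = 1.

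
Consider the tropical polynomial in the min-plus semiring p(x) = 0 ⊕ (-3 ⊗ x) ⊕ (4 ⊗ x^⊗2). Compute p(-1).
p(-1) = -4

A tropical monomial a ⊗ x^⊗i evaluates to a + i · x. Evaluating each term at x = -1:
  Term 0 contributes 0 + 0 · -1 = 0
  Term 1 contributes -3 + 1 · -1 = -4
  Term 2 contributes 4 + 2 · -1 = 2
p(-1) = ⊕ of these = min[0, -4, 2] = -4.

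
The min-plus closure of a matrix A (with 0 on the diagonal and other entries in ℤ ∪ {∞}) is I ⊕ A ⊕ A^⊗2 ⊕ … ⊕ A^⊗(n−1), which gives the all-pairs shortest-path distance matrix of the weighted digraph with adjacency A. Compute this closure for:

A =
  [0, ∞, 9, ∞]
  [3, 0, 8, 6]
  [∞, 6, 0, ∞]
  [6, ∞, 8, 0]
Closure =
  [0, 15, 9, 21]
  [3, 0, 8, 6]
  [9, 6, 0, 12]
  [6, 14, 8, 0]

This is the Floyd-Warshall all-pairs shortest-path computation. For each intermediate vertex k = 0, 1, …, 3, update dist[i][j] ← min(dist[i][j], dist[i][k] + dist[k][j]). The final matrix gives, for each (i, j), the minimum total weight of any directed path from i to j (possibly empty when i = j).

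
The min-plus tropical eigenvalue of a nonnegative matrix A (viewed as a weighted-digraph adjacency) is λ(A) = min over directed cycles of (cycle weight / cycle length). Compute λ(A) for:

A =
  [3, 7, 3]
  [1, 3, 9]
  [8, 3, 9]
λ(A) = 7/3

Enumerate directed cycles and compute their means (weight / length). Sample:
  cycle 0 → 0: weight = 3, length = 1, mean = 3/1 ≈ 3.000
  cycle 1 → 1: weight = 3, length = 1, mean = 3/1 ≈ 3.000
  cycle 2 → 2: weight = 9, length = 1, mean = 9/1 ≈ 9.000
  cycle 0 → 1 → 0: weight = 8, length = 2, mean = 8/2 ≈ 4.000
  cycle 0 → 2 → 0: weight = 11, length = 2, mean = 11/2 ≈ 5.500
  cycle 1 → 0 → 1: weight = 8, length = 2, mean = 8/2 ≈ 4.000
Minimum mean = 2.333, attained e.g. along the cycle 0 → 2 → 1 → 0 with weight 7 and length 3. So λ(A) = 7/3 = 7/3.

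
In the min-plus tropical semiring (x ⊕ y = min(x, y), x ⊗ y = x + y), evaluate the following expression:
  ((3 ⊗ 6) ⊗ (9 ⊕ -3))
((3 ⊗ 6) ⊗ (9 ⊕ -3)) = 6

Expand innermost to outermost. Recall ⊕ takes the minimum of its arguments and ⊗ takes their sum. Working out the expression ((3 ⊗ 6) ⊗ (9 ⊕ -3)) gives 6.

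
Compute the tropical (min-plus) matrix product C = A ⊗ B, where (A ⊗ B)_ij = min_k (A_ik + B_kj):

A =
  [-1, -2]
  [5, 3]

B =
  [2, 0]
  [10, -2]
A ⊗ B =
  [1, -4]
  [7, 1]

Apply the min-plus product entry-by-entry:
  C[0][0] = min over k of (A[0][0] + B[0][0] = -1 + 2 = 1, A[0][1] + B[1][0] = -2 + 10 = 8) = 1 (attained at k = 0)
  C[0][1] = min over k of (A[0][0] + B[0][1] = -1 + 0 = -1, A[0][1] + B[1][1] = -2 + -2 = -4) = -4 (attained at k = 1)
  C[1][0] = min over k of (A[1][0] + B[0][0] = 5 + 2 = 7, A[1][1] + B[1][0] = 3 + 10 = 13) = 7 (attained at k = 0)
  C[1][1] = min over k of (A[1][0] + B[0][1] = 5 + 0 = 5, A[1][1] + B[1][1] = 3 + -2 = 1) = 1 (attained at k = 1)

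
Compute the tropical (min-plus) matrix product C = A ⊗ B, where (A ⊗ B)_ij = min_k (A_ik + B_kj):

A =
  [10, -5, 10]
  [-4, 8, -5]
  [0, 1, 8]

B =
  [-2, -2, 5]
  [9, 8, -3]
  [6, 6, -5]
A ⊗ B =
  [4, 3, -8]
  [-6, -6, -10]
  [-2, -2, -2]

Apply the min-plus product entry-by-entry:
  C[0][0] = min over k of (A[0][0] + B[0][0] = 10 + -2 = 8, A[0][1] + B[1][0] = -5 + 9 = 4, A[0][2] + B[2][0] = 10 + 6 = 16) = 4 (attained at k = 1)
  C[0][1] = min over k of (A[0][0] + B[0][1] = 10 + -2 = 8, A[0][1] + B[1][1] = -5 + 8 = 3, A[0][2] + B[2][1] = 10 + 6 = 16) = 3 (attained at k = 1)
  C[0][2] = min over k of (A[0][0] + B[0][2] = 10 + 5 = 15, A[0][1] + B[1][2] = -5 + -3 = -8, A[0][2] + B[2][2] = 10 + -5 = 5) = -8 (attained at k = 1)
  C[1][0] = min over k of (A[1][0] + B[0][0] = -4 + -2 = -6, A[1][1] + B[1][0] = 8 + 9 = 17, A[1][2] + B[2][0] = -5 + 6 = 1) = -6 (attained at k = 0)
  C[1][1] = min over k of (A[1][0] + B[0][1] = -4 + -2 = -6, A[1][1] + B[1][1] = 8 + 8 = 16, A[1][2] + B[2][1] = -5 + 6 = 1) = -6 (attained at k = 0)
  C[1][2] = min over k of (A[1][0] + B[0][2] = -4 + 5 = 1, A[1][1] + B[1][2] = 8 + -3 = 5, A[1][2] + B[2][2] = -5 + -5 = -10) = -10 (attained at k = 2)
  C[2][0] = min over k of (A[2][0] + B[0][0] = 0 + -2 = -2, A[2][1] + B[1][0] = 1 + 9 = 10, A[2][2] + B[2][0] = 8 + 6 = 14) = -2 (attained at k = 0)
  C[2][1] = min over k of (A[2][0] + B[0][1] = 0 + -2 = -2, A[2][1] + B[1][1] = 1 + 8 = 9, A[2][2] + B[2][1] = 8 + 6 = 14) = -2 (attained at k = 0)
  C[2][2] = min over k of (A[2][0] + B[0][2] = 0 + 5 = 5, A[2][1] + B[1][2] = 1 + -3 = -2, A[2][2] + B[2][2] = 8 + -5 = 3) = -2 (attained at k = 1)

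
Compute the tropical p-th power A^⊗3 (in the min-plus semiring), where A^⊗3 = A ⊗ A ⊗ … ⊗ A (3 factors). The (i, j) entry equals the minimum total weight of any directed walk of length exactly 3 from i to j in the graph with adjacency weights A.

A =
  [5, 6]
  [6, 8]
A^⊗3 =
  [15, 16]
  [16, 17]

Each entry (A^⊗3)_ij equals the minimum over all length-3 walks i = v_0 → v_1 → … → v_3 = j of Σ_t A[v_t][v_{t+1}]. For example, for (i, j) = (0, 1) we minimise over 4 possible intermediate vertex sequences; the minimum is 16, attained along the walk 0 → 0 → 0 → 1.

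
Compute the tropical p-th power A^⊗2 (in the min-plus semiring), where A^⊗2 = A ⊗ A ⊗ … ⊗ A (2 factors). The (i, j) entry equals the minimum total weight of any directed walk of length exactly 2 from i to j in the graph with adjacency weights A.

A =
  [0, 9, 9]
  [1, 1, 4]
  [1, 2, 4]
A^⊗2 =
  [0, 9, 9]
  [1, 2, 5]
  [1, 3, 6]

Each entry (A^⊗2)_ij equals the minimum over all length-2 walks i = v_0 → v_1 → … → v_2 = j of Σ_t A[v_t][v_{t+1}]. For example, for (i, j) = (0, 2) we minimise over 3 possible intermediate vertex sequences; the minimum is 9, attained along the walk 0 → 0 → 2.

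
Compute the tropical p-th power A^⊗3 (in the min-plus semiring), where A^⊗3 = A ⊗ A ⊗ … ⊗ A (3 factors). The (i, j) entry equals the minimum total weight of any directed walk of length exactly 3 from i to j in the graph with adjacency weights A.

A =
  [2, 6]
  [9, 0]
A^⊗3 =
  [6, 6]
  [9, 0]

Each entry (A^⊗3)_ij equals the minimum over all length-3 walks i = v_0 → v_1 → … → v_3 = j of Σ_t A[v_t][v_{t+1}]. For example, for (i, j) = (0, 1) we minimise over 4 possible intermediate vertex sequences; the minimum is 6, attained along the walk 0 → 1 → 1 → 1.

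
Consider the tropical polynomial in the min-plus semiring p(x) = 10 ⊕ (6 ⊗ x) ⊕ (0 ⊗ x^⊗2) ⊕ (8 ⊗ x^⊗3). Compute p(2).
p(2) = 4

A tropical monomial a ⊗ x^⊗i evaluates to a + i · x. Evaluating each term at x = 2:
  Term 0 contributes 10 + 0 · 2 = 10
  Term 1 contributes 6 + 1 · 2 = 8
  Term 2 contributes 0 + 2 · 2 = 4
  Term 3 contributes 8 + 3 · 2 = 14
p(2) = ⊕ of these = min[10, 8, 4, 14] = 4.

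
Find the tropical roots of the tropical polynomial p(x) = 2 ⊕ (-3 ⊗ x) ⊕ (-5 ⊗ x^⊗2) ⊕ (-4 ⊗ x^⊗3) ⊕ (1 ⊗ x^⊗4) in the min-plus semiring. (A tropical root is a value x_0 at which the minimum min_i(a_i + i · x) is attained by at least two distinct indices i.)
Roots: {-5, -1, 2, 5}

Each tropical root is a break point of the lower envelope of the lines y = a_i + i · x (there are 5 lines, with slopes 0, 1, ..., 4). Only the lines that attain the minimum somewhere contribute to roots; other lines are dominated. Here the surviving (envelope) indices are i = 4, i = 3, i = 2, i = 1, i = 0.
Intersections between consecutive envelope lines give the roots: for adjacent envelope indices i < j the intersection is x = (a_i − a_j) / (j − i). Reading off the sorted break points: {-5, -1, 2, 5}.
Verification: at each break x_0, at least two indices attain the minimum of min_i(a_i + i · x_0).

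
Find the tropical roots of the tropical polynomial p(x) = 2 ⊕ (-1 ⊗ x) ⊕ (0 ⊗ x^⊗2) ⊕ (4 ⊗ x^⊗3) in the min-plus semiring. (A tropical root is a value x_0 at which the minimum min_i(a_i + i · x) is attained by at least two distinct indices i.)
Roots: {-4, -1, 3}

Each tropical root is a break point of the lower envelope of the lines y = a_i + i · x (there are 4 lines, with slopes 0, 1, ..., 3). Only the lines that attain the minimum somewhere contribute to roots; other lines are dominated. Here the surviving (envelope) indices are i = 3, i = 2, i = 1, i = 0.
Intersections between consecutive envelope lines give the roots: for adjacent envelope indices i < j the intersection is x = (a_i − a_j) / (j − i). Reading off the sorted break points: {-4, -1, 3}.
Verification: at each break x_0, at least two indices attain the minimum of min_i(a_i + i · x_0).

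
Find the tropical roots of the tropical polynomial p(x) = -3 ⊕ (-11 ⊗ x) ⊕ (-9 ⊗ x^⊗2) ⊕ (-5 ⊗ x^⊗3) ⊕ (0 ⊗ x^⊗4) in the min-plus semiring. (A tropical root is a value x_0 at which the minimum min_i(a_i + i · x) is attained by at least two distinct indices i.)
Roots: {-5, -4, -2, 8}

Each tropical root is a break point of the lower envelope of the lines y = a_i + i · x (there are 5 lines, with slopes 0, 1, ..., 4). Only the lines that attain the minimum somewhere contribute to roots; other lines are dominated. Here the surviving (envelope) indices are i = 4, i = 3, i = 2, i = 1, i = 0.
Intersections between consecutive envelope lines give the roots: for adjacent envelope indices i < j the intersection is x = (a_i − a_j) / (j − i). Reading off the sorted break points: {-5, -4, -2, 8}.
Verification: at each break x_0, at least two indices attain the minimum of min_i(a_i + i · x_0).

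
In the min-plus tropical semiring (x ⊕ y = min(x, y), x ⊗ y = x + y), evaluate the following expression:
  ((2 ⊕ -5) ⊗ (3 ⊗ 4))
((2 ⊕ -5) ⊗ (3 ⊗ 4)) = 2

Expand innermost to outermost. Recall ⊕ takes the minimum of its arguments and ⊗ takes their sum. Working out the expression ((2 ⊕ -5) ⊗ (3 ⊗ 4)) gives 2.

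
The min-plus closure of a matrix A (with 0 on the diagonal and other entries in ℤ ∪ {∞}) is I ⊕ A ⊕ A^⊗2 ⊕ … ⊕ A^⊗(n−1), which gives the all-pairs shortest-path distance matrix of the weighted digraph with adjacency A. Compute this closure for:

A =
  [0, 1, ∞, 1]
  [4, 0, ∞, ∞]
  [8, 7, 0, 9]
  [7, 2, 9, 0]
Closure =
  [0, 1, 10, 1]
  [4, 0, 14, 5]
  [8, 7, 0, 9]
  [6, 2, 9, 0]

This is the Floyd-Warshall all-pairs shortest-path computation. For each intermediate vertex k = 0, 1, …, 3, update dist[i][j] ← min(dist[i][j], dist[i][k] + dist[k][j]). The final matrix gives, for each (i, j), the minimum total weight of any directed path from i to j (possibly empty when i = j).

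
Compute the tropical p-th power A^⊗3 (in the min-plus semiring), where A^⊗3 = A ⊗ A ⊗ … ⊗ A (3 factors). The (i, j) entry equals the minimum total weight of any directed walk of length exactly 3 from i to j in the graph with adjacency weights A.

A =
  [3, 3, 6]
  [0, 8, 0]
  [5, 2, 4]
A^⊗3 =
  [6, 5, 6]
  [2, 6, 2]
  [5, 4, 6]

Each entry (A^⊗3)_ij equals the minimum over all length-3 walks i = v_0 → v_1 → … → v_3 = j of Σ_t A[v_t][v_{t+1}]. For example, for (i, j) = (0, 2) we minimise over 9 possible intermediate vertex sequences; the minimum is 6, attained along the walk 0 → 0 → 1 → 2.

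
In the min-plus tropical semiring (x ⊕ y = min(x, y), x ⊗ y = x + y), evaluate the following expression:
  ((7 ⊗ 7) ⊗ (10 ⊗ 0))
((7 ⊗ 7) ⊗ (10 ⊗ 0)) = 24

Expand innermost to outermost. Recall ⊕ takes the minimum of its arguments and ⊗ takes their sum. Working out the expression ((7 ⊗ 7) ⊗ (10 ⊗ 0)) gives 24.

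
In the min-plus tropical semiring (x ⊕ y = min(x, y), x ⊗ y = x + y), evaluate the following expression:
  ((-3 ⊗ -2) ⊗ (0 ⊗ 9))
((-3 ⊗ -2) ⊗ (0 ⊗ 9)) = 4

Expand innermost to outermost. Recall ⊕ takes the minimum of its arguments and ⊗ takes their sum. Working out the expression ((-3 ⊗ -2) ⊗ (0 ⊗ 9)) gives 4.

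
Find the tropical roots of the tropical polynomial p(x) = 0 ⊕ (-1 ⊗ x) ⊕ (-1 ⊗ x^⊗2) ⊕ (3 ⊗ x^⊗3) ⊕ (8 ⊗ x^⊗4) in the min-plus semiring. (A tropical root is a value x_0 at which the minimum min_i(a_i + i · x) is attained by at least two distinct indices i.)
Roots: {-5, -4, 0, 1}

Each tropical root is a break point of the lower envelope of the lines y = a_i + i · x (there are 5 lines, with slopes 0, 1, ..., 4). Only the lines that attain the minimum somewhere contribute to roots; other lines are dominated. Here the surviving (envelope) indices are i = 4, i = 3, i = 2, i = 1, i = 0.
Intersections between consecutive envelope lines give the roots: for adjacent envelope indices i < j the intersection is x = (a_i − a_j) / (j − i). Reading off the sorted break points: {-5, -4, 0, 1}.
Verification: at each break x_0, at least two indices attain the minimum of min_i(a_i + i · x_0).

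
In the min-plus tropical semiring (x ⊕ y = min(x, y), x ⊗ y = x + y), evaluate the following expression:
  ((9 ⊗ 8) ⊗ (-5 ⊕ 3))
((9 ⊗ 8) ⊗ (-5 ⊕ 3)) = 12

Expand innermost to outermost. Recall ⊕ takes the minimum of its arguments and ⊗ takes their sum. Working out the expression ((9 ⊗ 8) ⊗ (-5 ⊕ 3)) gives 12.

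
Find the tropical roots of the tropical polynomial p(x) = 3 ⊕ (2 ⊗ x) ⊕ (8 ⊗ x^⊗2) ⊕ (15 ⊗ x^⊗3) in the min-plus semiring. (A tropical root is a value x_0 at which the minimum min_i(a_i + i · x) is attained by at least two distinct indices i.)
Roots: {-7, -6, 1}

Each tropical root is a break point of the lower envelope of the lines y = a_i + i · x (there are 4 lines, with slopes 0, 1, ..., 3). Only the lines that attain the minimum somewhere contribute to roots; other lines are dominated. Here the surviving (envelope) indices are i = 3, i = 2, i = 1, i = 0.
Intersections between consecutive envelope lines give the roots: for adjacent envelope indices i < j the intersection is x = (a_i − a_j) / (j − i). Reading off the sorted break points: {-7, -6, 1}.
Verification: at each break x_0, at least two indices attain the minimum of min_i(a_i + i · x_0).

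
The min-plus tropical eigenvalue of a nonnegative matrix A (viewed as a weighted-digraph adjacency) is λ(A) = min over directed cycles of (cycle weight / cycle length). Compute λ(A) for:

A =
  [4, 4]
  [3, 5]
λ(A) = 7/2

Enumerate directed cycles and compute their means (weight / length). Sample:
  cycle 0 → 0: weight = 4, length = 1, mean = 4/1 ≈ 4.000
  cycle 1 → 1: weight = 5, length = 1, mean = 5/1 ≈ 5.000
  cycle 0 → 1 → 0: weight = 7, length = 2, mean = 7/2 ≈ 3.500
  cycle 1 → 0 → 1: weight = 7, length = 2, mean = 7/2 ≈ 3.500
Minimum mean = 3.500, attained e.g. along the cycle 0 → 1 → 0 with weight 7 and length 2. So λ(A) = 7/2 = 7/2.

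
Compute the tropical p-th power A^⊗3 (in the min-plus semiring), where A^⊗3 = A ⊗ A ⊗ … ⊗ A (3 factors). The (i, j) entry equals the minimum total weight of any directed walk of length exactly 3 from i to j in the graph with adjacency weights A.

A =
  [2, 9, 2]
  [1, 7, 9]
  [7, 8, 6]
A^⊗3 =
  [6, 12, 6]
  [5, 11, 5]
  [11, 17, 11]

Each entry (A^⊗3)_ij equals the minimum over all length-3 walks i = v_0 → v_1 → … → v_3 = j of Σ_t A[v_t][v_{t+1}]. For example, for (i, j) = (0, 2) we minimise over 9 possible intermediate vertex sequences; the minimum is 6, attained along the walk 0 → 0 → 0 → 2.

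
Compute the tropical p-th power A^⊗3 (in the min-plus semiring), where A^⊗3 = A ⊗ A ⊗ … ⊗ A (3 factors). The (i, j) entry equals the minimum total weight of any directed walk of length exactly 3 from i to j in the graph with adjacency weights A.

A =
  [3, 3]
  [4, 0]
A^⊗3 =
  [7, 3]
  [4, 0]

Each entry (A^⊗3)_ij equals the minimum over all length-3 walks i = v_0 → v_1 → … → v_3 = j of Σ_t A[v_t][v_{t+1}]. For example, for (i, j) = (0, 1) we minimise over 4 possible intermediate vertex sequences; the minimum is 3, attained along the walk 0 → 1 → 1 → 1.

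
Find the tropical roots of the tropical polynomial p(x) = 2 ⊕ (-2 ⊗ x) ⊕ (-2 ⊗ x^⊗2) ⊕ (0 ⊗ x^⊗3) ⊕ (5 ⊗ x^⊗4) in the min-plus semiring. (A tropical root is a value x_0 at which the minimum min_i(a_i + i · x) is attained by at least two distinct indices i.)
Roots: {-5, -2, 0, 4}

Each tropical root is a break point of the lower envelope of the lines y = a_i + i · x (there are 5 lines, with slopes 0, 1, ..., 4). Only the lines that attain the minimum somewhere contribute to roots; other lines are dominated. Here the surviving (envelope) indices are i = 4, i = 3, i = 2, i = 1, i = 0.
Intersections between consecutive envelope lines give the roots: for adjacent envelope indices i < j the intersection is x = (a_i − a_j) / (j − i). Reading off the sorted break points: {-5, -2, 0, 4}.
Verification: at each break x_0, at least two indices attain the minimum of min_i(a_i + i · x_0).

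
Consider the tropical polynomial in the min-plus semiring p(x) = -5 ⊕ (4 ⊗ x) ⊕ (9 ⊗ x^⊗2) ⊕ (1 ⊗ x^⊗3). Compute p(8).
p(8) = -5

A tropical monomial a ⊗ x^⊗i evaluates to a + i · x. Evaluating each term at x = 8:
  Term 0 contributes -5 + 0 · 8 = -5
  Term 1 contributes 4 + 1 · 8 = 12
  Term 2 contributes 9 + 2 · 8 = 25
  Term 3 contributes 1 + 3 · 8 = 25
p(8) = ⊕ of these = min[-5, 12, 25, 25] = -5.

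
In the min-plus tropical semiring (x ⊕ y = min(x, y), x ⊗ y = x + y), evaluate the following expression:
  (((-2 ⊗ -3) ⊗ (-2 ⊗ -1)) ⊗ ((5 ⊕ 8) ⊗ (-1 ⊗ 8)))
(((-2 ⊗ -3) ⊗ (-2 ⊗ -1)) ⊗ ((5 ⊕ 8) ⊗ (-1 ⊗ 8))) = 4

Expand innermost to outermost. Recall ⊕ takes the minimum of its arguments and ⊗ takes their sum. Working out the expression (((-2 ⊗ -3) ⊗ (-2 ⊗ -1)) ⊗ ((5 ⊕ 8) ⊗ (-1 ⊗ 8))) gives 4.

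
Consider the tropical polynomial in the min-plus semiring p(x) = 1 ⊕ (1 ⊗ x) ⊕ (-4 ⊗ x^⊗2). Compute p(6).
p(6) = 1

A tropical monomial a ⊗ x^⊗i evaluates to a + i · x. Evaluating each term at x = 6:
  Term 0 contributes 1 + 0 · 6 = 1
  Term 1 contributes 1 + 1 · 6 = 7
  Term 2 contributes -4 + 2 · 6 = 8
p(6) = ⊕ of these = min[1, 7, 8] = 1.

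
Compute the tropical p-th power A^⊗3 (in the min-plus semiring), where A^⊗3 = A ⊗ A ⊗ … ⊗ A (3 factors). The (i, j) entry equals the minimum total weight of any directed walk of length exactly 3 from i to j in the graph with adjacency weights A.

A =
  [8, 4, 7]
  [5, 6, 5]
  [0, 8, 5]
A^⊗3 =
  [9, 11, 14]
  [10, 9, 12]
  [7, 9, 9]

Each entry (A^⊗3)_ij equals the minimum over all length-3 walks i = v_0 → v_1 → … → v_3 = j of Σ_t A[v_t][v_{t+1}]. For example, for (i, j) = (0, 2) we minimise over 9 possible intermediate vertex sequences; the minimum is 14, attained along the walk 0 → 1 → 2 → 2.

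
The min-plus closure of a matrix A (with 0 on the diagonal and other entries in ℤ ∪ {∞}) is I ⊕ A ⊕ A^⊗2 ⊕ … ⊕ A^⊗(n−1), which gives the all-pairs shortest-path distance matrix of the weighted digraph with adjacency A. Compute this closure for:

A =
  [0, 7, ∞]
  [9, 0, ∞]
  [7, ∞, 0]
Closure =
  [0, 7, ∞]
  [9, 0, ∞]
  [7, 14, 0]

This is the Floyd-Warshall all-pairs shortest-path computation. For each intermediate vertex k = 0, 1, …, 2, update dist[i][j] ← min(dist[i][j], dist[i][k] + dist[k][j]). The final matrix gives, for each (i, j), the minimum total weight of any directed path from i to j (possibly empty when i = j).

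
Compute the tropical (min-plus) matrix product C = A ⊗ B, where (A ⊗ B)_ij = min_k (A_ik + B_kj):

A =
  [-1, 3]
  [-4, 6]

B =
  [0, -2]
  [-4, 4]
A ⊗ B =
  [-1, -3]
  [-4, -6]

Apply the min-plus product entry-by-entry:
  C[0][0] = min over k of (A[0][0] + B[0][0] = -1 + 0 = -1, A[0][1] + B[1][0] = 3 + -4 = -1) = -1 (attained at k = 0)
  C[0][1] = min over k of (A[0][0] + B[0][1] = -1 + -2 = -3, A[0][1] + B[1][1] = 3 + 4 = 7) = -3 (attained at k = 0)
  C[1][0] = min over k of (A[1][0] + B[0][0] = -4 + 0 = -4, A[1][1] + B[1][0] = 6 + -4 = 2) = -4 (attained at k = 0)
  C[1][1] = min over k of (A[1][0] + B[0][1] = -4 + -2 = -6, A[1][1] + B[1][1] = 6 + 4 = 10) = -6 (attained at k = 0)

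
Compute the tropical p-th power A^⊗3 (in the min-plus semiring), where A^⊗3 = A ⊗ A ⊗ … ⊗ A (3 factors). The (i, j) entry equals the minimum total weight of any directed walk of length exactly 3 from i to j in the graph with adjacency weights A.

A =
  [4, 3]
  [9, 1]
A^⊗3 =
  [12, 5]
  [11, 3]

Each entry (A^⊗3)_ij equals the minimum over all length-3 walks i = v_0 → v_1 → … → v_3 = j of Σ_t A[v_t][v_{t+1}]. For example, for (i, j) = (0, 1) we minimise over 4 possible intermediate vertex sequences; the minimum is 5, attained along the walk 0 → 1 → 1 → 1.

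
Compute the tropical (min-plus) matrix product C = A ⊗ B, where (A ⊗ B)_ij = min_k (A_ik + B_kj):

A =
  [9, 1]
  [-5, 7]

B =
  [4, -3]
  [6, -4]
A ⊗ B =
  [7, -3]
  [-1, -8]

Apply the min-plus product entry-by-entry:
  C[0][0] = min over k of (A[0][0] + B[0][0] = 9 + 4 = 13, A[0][1] + B[1][0] = 1 + 6 = 7) = 7 (attained at k = 1)
  C[0][1] = min over k of (A[0][0] + B[0][1] = 9 + -3 = 6, A[0][1] + B[1][1] = 1 + -4 = -3) = -3 (attained at k = 1)
  C[1][0] = min over k of (A[1][0] + B[0][0] = -5 + 4 = -1, A[1][1] + B[1][0] = 7 + 6 = 13) = -1 (attained at k = 0)
  C[1][1] = min over k of (A[1][0] + B[0][1] = -5 + -3 = -8, A[1][1] + B[1][1] = 7 + -4 = 3) = -8 (attained at k = 0)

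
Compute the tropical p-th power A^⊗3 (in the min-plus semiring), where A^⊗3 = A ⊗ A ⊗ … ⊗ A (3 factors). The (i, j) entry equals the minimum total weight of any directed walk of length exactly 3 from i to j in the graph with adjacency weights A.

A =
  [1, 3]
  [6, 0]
A^⊗3 =
  [3, 3]
  [6, 0]

Each entry (A^⊗3)_ij equals the minimum over all length-3 walks i = v_0 → v_1 → … → v_3 = j of Σ_t A[v_t][v_{t+1}]. For example, for (i, j) = (0, 1) we minimise over 4 possible intermediate vertex sequences; the minimum is 3, attained along the walk 0 → 1 → 1 → 1.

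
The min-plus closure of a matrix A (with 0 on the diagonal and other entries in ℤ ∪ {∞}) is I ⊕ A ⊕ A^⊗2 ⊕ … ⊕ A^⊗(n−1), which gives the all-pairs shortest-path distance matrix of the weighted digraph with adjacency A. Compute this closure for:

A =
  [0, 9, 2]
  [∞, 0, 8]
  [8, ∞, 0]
Closure =
  [0, 9, 2]
  [16, 0, 8]
  [8, 17, 0]

This is the Floyd-Warshall all-pairs shortest-path computation. For each intermediate vertex k = 0, 1, …, 2, update dist[i][j] ← min(dist[i][j], dist[i][k] + dist[k][j]). The final matrix gives, for each (i, j), the minimum total weight of any directed path from i to j (possibly empty when i = j).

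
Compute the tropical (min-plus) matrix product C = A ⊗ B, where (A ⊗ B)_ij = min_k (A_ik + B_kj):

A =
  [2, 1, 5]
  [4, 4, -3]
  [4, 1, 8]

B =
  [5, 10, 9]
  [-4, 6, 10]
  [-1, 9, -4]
A ⊗ B =
  [-3, 7, 1]
  [-4, 6, -7]
  [-3, 7, 4]

Apply the min-plus product entry-by-entry:
  C[0][0] = min over k of (A[0][0] + B[0][0] = 2 + 5 = 7, A[0][1] + B[1][0] = 1 + -4 = -3, A[0][2] + B[2][0] = 5 + -1 = 4) = -3 (attained at k = 1)
  C[0][1] = min over k of (A[0][0] + B[0][1] = 2 + 10 = 12, A[0][1] + B[1][1] = 1 + 6 = 7, A[0][2] + B[2][1] = 5 + 9 = 14) = 7 (attained at k = 1)
  C[0][2] = min over k of (A[0][0] + B[0][2] = 2 + 9 = 11, A[0][1] + B[1][2] = 1 + 10 = 11, A[0][2] + B[2][2] = 5 + -4 = 1) = 1 (attained at k = 2)
  C[1][0] = min over k of (A[1][0] + B[0][0] = 4 + 5 = 9, A[1][1] + B[1][0] = 4 + -4 = 0, A[1][2] + B[2][0] = -3 + -1 = -4) = -4 (attained at k = 2)
  C[1][1] = min over k of (A[1][0] + B[0][1] = 4 + 10 = 14, A[1][1] + B[1][1] = 4 + 6 = 10, A[1][2] + B[2][1] = -3 + 9 = 6) = 6 (attained at k = 2)
  C[1][2] = min over k of (A[1][0] + B[0][2] = 4 + 9 = 13, A[1][1] + B[1][2] = 4 + 10 = 14, A[1][2] + B[2][2] = -3 + -4 = -7) = -7 (attained at k = 2)
  C[2][0] = min over k of (A[2][0] + B[0][0] = 4 + 5 = 9, A[2][1] + B[1][0] = 1 + -4 = -3, A[2][2] + B[2][0] = 8 + -1 = 7) = -3 (attained at k = 1)
  C[2][1] = min over k of (A[2][0] + B[0][1] = 4 + 10 = 14, A[2][1] + B[1][1] = 1 + 6 = 7, A[2][2] + B[2][1] = 8 + 9 = 17) = 7 (attained at k = 1)
  C[2][2] = min over k of (A[2][0] + B[0][2] = 4 + 9 = 13, A[2][1] + B[1][2] = 1 + 10 = 11, A[2][2] + B[2][2] = 8 + -4 = 4) = 4 (attained at k = 2)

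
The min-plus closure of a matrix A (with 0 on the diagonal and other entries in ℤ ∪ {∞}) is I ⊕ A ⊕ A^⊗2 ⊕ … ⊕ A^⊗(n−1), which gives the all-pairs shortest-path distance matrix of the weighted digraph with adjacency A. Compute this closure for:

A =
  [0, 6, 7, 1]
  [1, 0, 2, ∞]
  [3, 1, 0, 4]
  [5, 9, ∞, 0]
Closure =
  [0, 6, 7, 1]
  [1, 0, 2, 2]
  [2, 1, 0, 3]
  [5, 9, 11, 0]

This is the Floyd-Warshall all-pairs shortest-path computation. For each intermediate vertex k = 0, 1, …, 3, update dist[i][j] ← min(dist[i][j], dist[i][k] + dist[k][j]). The final matrix gives, for each (i, j), the minimum total weight of any directed path from i to j (possibly empty when i = j).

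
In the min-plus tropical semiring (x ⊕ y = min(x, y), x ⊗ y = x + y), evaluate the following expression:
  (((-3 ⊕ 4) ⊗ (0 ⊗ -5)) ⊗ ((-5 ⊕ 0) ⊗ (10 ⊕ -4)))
(((-3 ⊕ 4) ⊗ (0 ⊗ -5)) ⊗ ((-5 ⊕ 0) ⊗ (10 ⊕ -4))) = -17

Expand innermost to outermost. Recall ⊕ takes the minimum of its arguments and ⊗ takes their sum. Working out the expression (((-3 ⊕ 4) ⊗ (0 ⊗ -5)) ⊗ ((-5 ⊕ 0) ⊗ (10 ⊕ -4))) gives -17.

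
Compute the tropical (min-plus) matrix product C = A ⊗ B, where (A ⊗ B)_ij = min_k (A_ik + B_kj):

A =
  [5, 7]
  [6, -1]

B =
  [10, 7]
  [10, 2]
A ⊗ B =
  [15, 9]
  [9, 1]

Apply the min-plus product entry-by-entry:
  C[0][0] = min over k of (A[0][0] + B[0][0] = 5 + 10 = 15, A[0][1] + B[1][0] = 7 + 10 = 17) = 15 (attained at k = 0)
  C[0][1] = min over k of (A[0][0] + B[0][1] = 5 + 7 = 12, A[0][1] + B[1][1] = 7 + 2 = 9) = 9 (attained at k = 1)
  C[1][0] = min over k of (A[1][0] + B[0][0] = 6 + 10 = 16, A[1][1] + B[1][0] = -1 + 10 = 9) = 9 (attained at k = 1)
  C[1][1] = min over k of (A[1][0] + B[0][1] = 6 + 7 = 13, A[1][1] + B[1][1] = -1 + 2 = 1) = 1 (attained at k = 1)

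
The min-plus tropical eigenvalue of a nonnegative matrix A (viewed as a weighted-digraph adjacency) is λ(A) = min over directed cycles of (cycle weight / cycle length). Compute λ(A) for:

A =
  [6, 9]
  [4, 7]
λ(A) = 6

Enumerate directed cycles and compute their means (weight / length). Sample:
  cycle 0 → 0: weight = 6, length = 1, mean = 6/1 ≈ 6.000
  cycle 1 → 1: weight = 7, length = 1, mean = 7/1 ≈ 7.000
  cycle 0 → 1 → 0: weight = 13, length = 2, mean = 13/2 ≈ 6.500
  cycle 1 → 0 → 1: weight = 13, length = 2, mean = 13/2 ≈ 6.500
Minimum mean = 6.000, attained e.g. along the cycle 0 → 0 with weight 6 and length 1. So λ(A) = 6/1 = 6.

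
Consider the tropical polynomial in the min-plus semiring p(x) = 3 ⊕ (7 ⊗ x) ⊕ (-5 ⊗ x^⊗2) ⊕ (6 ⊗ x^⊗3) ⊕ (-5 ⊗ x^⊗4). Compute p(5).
p(5) = 3

A tropical monomial a ⊗ x^⊗i evaluates to a + i · x. Evaluating each term at x = 5:
  Term 0 contributes 3 + 0 · 5 = 3
  Term 1 contributes 7 + 1 · 5 = 12
  Term 2 contributes -5 + 2 · 5 = 5
  Term 3 contributes 6 + 3 · 5 = 21
  Term 4 contributes -5 + 4 · 5 = 15
p(5) = ⊕ of these = min[3, 12, 5, 21, 15] = 3.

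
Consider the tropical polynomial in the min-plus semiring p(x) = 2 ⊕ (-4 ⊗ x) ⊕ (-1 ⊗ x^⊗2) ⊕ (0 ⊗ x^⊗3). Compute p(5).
p(5) = 1

A tropical monomial a ⊗ x^⊗i evaluates to a + i · x. Evaluating each term at x = 5:
  Term 0 contributes 2 + 0 · 5 = 2
  Term 1 contributes -4 + 1 · 5 = 1
  Term 2 contributes -1 + 2 · 5 = 9
  Term 3 contributes 0 + 3 · 5 = 15
p(5) = ⊕ of these = min[2, 1, 9, 15] = 1.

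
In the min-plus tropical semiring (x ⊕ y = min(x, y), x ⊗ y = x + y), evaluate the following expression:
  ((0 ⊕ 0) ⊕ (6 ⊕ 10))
((0 ⊕ 0) ⊕ (6 ⊕ 10)) = 0

Expand innermost to outermost. Recall ⊕ takes the minimum of its arguments and ⊗ takes their sum. Working out the expression ((0 ⊕ 0) ⊕ (6 ⊕ 10)) gives 0.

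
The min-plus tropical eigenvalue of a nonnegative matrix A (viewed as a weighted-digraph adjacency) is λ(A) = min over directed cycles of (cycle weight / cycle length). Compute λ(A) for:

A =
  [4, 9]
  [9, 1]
λ(A) = 1

Enumerate directed cycles and compute their means (weight / length). Sample:
  cycle 0 → 0: weight = 4, length = 1, mean = 4/1 ≈ 4.000
  cycle 1 → 1: weight = 1, length = 1, mean = 1/1 ≈ 1.000
  cycle 0 → 1 → 0: weight = 18, length = 2, mean = 18/2 ≈ 9.000
  cycle 1 → 0 → 1: weight = 18, length = 2, mean = 18/2 ≈ 9.000
Minimum mean = 1.000, attained e.g. along the cycle 1 → 1 with weight 1 and length 1. So λ(A) = 1/1 = 1.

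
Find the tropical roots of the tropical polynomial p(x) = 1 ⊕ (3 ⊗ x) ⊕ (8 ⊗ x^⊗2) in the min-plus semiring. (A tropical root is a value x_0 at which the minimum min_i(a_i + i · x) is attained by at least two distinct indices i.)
Roots: {-5, -2}

Each tropical root is a break point of the lower envelope of the lines y = a_i + i · x (there are 3 lines, with slopes 0, 1, ..., 2). Only the lines that attain the minimum somewhere contribute to roots; other lines are dominated. Here the surviving (envelope) indices are i = 2, i = 1, i = 0.
Intersections between consecutive envelope lines give the roots: for adjacent envelope indices i < j the intersection is x = (a_i − a_j) / (j − i). Reading off the sorted break points: {-5, -2}.
Verification: at each break x_0, at least two indices attain the minimum of min_i(a_i + i · x_0).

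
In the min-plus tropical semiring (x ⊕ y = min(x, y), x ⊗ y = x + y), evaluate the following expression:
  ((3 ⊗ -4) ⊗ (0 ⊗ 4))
((3 ⊗ -4) ⊗ (0 ⊗ 4)) = 3

Expand innermost to outermost. Recall ⊕ takes the minimum of its arguments and ⊗ takes their sum. Working out the expression ((3 ⊗ -4) ⊗ (0 ⊗ 4)) gives 3.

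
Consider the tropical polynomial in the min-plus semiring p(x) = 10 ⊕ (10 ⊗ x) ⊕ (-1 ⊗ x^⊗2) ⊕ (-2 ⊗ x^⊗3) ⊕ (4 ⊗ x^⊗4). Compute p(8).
p(8) = 10

A tropical monomial a ⊗ x^⊗i evaluates to a + i · x. Evaluating each term at x = 8:
  Term 0 contributes 10 + 0 · 8 = 10
  Term 1 contributes 10 + 1 · 8 = 18
  Term 2 contributes -1 + 2 · 8 = 15
  Term 3 contributes -2 + 3 · 8 = 22
  Term 4 contributes 4 + 4 · 8 = 36
p(8) = ⊕ of these = min[10, 18, 15, 22, 36] = 10.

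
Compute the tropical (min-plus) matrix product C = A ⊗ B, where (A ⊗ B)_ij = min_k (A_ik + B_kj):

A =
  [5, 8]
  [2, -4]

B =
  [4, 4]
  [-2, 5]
A ⊗ B =
  [6, 9]
  [-6, 1]

Apply the min-plus product entry-by-entry:
  C[0][0] = min over k of (A[0][0] + B[0][0] = 5 + 4 = 9, A[0][1] + B[1][0] = 8 + -2 = 6) = 6 (attained at k = 1)
  C[0][1] = min over k of (A[0][0] + B[0][1] = 5 + 4 = 9, A[0][1] + B[1][1] = 8 + 5 = 13) = 9 (attained at k = 0)
  C[1][0] = min over k of (A[1][0] + B[0][0] = 2 + 4 = 6, A[1][1] + B[1][0] = -4 + -2 = -6) = -6 (attained at k = 1)
  C[1][1] = min over k of (A[1][0] + B[0][1] = 2 + 4 = 6, A[1][1] + B[1][1] = -4 + 5 = 1) = 1 (attained at k = 1)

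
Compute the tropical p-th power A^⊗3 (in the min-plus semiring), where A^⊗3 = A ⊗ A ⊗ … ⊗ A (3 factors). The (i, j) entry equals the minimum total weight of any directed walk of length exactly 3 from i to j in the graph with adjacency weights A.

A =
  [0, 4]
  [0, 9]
A^⊗3 =
  [0, 4]
  [0, 4]

Each entry (A^⊗3)_ij equals the minimum over all length-3 walks i = v_0 → v_1 → … → v_3 = j of Σ_t A[v_t][v_{t+1}]. For example, for (i, j) = (0, 1) we minimise over 4 possible intermediate vertex sequences; the minimum is 4, attained along the walk 0 → 0 → 0 → 1.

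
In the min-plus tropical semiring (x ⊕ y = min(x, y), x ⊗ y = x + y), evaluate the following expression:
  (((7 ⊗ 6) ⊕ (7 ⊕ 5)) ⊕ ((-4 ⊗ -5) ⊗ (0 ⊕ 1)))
(((7 ⊗ 6) ⊕ (7 ⊕ 5)) ⊕ ((-4 ⊗ -5) ⊗ (0 ⊕ 1))) = -9

Expand innermost to outermost. Recall ⊕ takes the minimum of its arguments and ⊗ takes their sum. Working out the expression (((7 ⊗ 6) ⊕ (7 ⊕ 5)) ⊕ ((-4 ⊗ -5) ⊗ (0 ⊕ 1))) gives -9.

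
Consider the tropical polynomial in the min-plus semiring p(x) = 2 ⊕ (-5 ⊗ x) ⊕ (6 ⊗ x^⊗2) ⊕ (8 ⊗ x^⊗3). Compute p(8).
p(8) = 2

A tropical monomial a ⊗ x^⊗i evaluates to a + i · x. Evaluating each term at x = 8:
  Term 0 contributes 2 + 0 · 8 = 2
  Term 1 contributes -5 + 1 · 8 = 3
  Term 2 contributes 6 + 2 · 8 = 22
  Term 3 contributes 8 + 3 · 8 = 32
p(8) = ⊕ of these = min[2, 3, 22, 32] = 2.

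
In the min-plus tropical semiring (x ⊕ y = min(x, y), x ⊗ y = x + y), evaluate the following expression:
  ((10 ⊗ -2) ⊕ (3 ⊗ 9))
((10 ⊗ -2) ⊕ (3 ⊗ 9)) = 8

Expand innermost to outermost. Recall ⊕ takes the minimum of its arguments and ⊗ takes their sum. Working out the expression ((10 ⊗ -2) ⊕ (3 ⊗ 9)) gives 8.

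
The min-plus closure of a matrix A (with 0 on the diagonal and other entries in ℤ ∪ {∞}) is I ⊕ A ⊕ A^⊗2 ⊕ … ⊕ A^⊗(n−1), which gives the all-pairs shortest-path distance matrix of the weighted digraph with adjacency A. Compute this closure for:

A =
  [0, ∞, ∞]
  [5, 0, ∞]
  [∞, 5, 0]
Closure =
  [0, ∞, ∞]
  [5, 0, ∞]
  [10, 5, 0]

This is the Floyd-Warshall all-pairs shortest-path computation. For each intermediate vertex k = 0, 1, …, 2, update dist[i][j] ← min(dist[i][j], dist[i][k] + dist[k][j]). The final matrix gives, for each (i, j), the minimum total weight of any directed path from i to j (possibly empty when i = j).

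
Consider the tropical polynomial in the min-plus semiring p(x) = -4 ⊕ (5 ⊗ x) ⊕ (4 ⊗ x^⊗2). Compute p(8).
p(8) = -4

A tropical monomial a ⊗ x^⊗i evaluates to a + i · x. Evaluating each term at x = 8:
  Term 0 contributes -4 + 0 · 8 = -4
  Term 1 contributes 5 + 1 · 8 = 13
  Term 2 contributes 4 + 2 · 8 = 20
p(8) = ⊕ of these = min[-4, 13, 20] = -4.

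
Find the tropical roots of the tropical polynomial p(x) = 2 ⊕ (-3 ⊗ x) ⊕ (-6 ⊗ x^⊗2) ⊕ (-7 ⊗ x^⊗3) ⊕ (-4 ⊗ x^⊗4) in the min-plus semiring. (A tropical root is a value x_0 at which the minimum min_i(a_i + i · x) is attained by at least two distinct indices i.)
Roots: {-3, 1, 3, 5}

Each tropical root is a break point of the lower envelope of the lines y = a_i + i · x (there are 5 lines, with slopes 0, 1, ..., 4). Only the lines that attain the minimum somewhere contribute to roots; other lines are dominated. Here the surviving (envelope) indices are i = 4, i = 3, i = 2, i = 1, i = 0.
Intersections between consecutive envelope lines give the roots: for adjacent envelope indices i < j the intersection is x = (a_i − a_j) / (j − i). Reading off the sorted break points: {-3, 1, 3, 5}.
Verification: at each break x_0, at least two indices attain the minimum of min_i(a_i + i · x_0).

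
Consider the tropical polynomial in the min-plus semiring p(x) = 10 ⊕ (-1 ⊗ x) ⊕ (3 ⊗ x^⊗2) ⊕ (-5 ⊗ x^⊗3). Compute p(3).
p(3) = 2

A tropical monomial a ⊗ x^⊗i evaluates to a + i · x. Evaluating each term at x = 3:
  Term 0 contributes 10 + 0 · 3 = 10
  Term 1 contributes -1 + 1 · 3 = 2
  Term 2 contributes 3 + 2 · 3 = 9
  Term 3 contributes -5 + 3 · 3 = 4
p(3) = ⊕ of these = min[10, 2, 9, 4] = 2.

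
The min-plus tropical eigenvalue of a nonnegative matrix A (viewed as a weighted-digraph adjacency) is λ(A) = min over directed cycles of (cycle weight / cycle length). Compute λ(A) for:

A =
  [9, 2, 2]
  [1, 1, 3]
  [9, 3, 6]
λ(A) = 1

Enumerate directed cycles and compute their means (weight / length). Sample:
  cycle 0 → 0: weight = 9, length = 1, mean = 9/1 ≈ 9.000
  cycle 1 → 1: weight = 1, length = 1, mean = 1/1 ≈ 1.000
  cycle 2 → 2: weight = 6, length = 1, mean = 6/1 ≈ 6.000
  cycle 0 → 1 → 0: weight = 3, length = 2, mean = 3/2 ≈ 1.500
  cycle 0 → 2 → 0: weight = 11, length = 2, mean = 11/2 ≈ 5.500
  cycle 1 → 0 → 1: weight = 3, length = 2, mean = 3/2 ≈ 1.500
Minimum mean = 1.000, attained e.g. along the cycle 1 → 1 with weight 1 and length 1. So λ(A) = 1/1 = 1.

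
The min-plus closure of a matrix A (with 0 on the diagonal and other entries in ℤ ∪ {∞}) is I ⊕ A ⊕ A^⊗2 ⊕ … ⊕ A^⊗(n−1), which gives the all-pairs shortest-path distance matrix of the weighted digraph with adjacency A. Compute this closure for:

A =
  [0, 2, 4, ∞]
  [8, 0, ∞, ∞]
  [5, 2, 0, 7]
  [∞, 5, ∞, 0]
Closure =
  [0, 2, 4, 11]
  [8, 0, 12, 19]
  [5, 2, 0, 7]
  [13, 5, 17, 0]

This is the Floyd-Warshall all-pairs shortest-path computation. For each intermediate vertex k = 0, 1, …, 3, update dist[i][j] ← min(dist[i][j], dist[i][k] + dist[k][j]). The final matrix gives, for each (i, j), the minimum total weight of any directed path from i to j (possibly empty when i = j).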